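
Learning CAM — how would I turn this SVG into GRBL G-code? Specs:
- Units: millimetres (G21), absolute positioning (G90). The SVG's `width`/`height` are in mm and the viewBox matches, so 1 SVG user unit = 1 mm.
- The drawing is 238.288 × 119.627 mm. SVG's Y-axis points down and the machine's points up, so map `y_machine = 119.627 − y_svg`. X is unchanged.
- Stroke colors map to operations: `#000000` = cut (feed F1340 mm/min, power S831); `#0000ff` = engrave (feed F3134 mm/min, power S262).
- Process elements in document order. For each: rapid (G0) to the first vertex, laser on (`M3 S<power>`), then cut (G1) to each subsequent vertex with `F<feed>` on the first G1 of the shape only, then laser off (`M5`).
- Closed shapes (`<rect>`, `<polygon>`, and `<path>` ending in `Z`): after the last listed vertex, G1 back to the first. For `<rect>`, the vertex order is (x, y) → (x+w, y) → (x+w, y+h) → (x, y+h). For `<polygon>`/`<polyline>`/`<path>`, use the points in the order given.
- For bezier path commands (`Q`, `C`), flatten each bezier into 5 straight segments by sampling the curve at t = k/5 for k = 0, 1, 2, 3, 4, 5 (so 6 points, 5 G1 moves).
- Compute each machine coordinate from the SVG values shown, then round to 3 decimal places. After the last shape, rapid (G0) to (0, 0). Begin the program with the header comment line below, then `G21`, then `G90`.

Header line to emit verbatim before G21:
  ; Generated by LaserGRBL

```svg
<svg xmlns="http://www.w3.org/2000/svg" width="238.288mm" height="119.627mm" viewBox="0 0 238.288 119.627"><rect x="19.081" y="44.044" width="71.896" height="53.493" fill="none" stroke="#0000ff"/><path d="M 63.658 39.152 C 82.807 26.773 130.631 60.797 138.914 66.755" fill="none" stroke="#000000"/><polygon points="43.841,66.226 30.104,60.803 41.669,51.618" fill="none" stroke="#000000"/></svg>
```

1 u = 1 mm; y_m = 119.627 − y.

[1] `<rect>` rectangle, #0000ff→engrave S262 F3134: (19.081,75.583) → (90.977,75.583) → (90.977,22.090) → (19.081,22.090) → (19.081,75.583) (closed)

[2] `<path>` cubic bezier, #000000→cut S831 F1340: (63.658,80.475) → (78.043,82.930) → (96.035,77.822) → (114.361,68.727) → (129.745,59.219) → (138.914,52.872)

[3] `<polygon>` regular polygon, #000000→cut S831 F1340: (43.841,53.401) → (30.104,58.824) → (41.669,68.009) → (43.841,53.401) (closed)

; Generated by LaserGRBL
G21
G90
G0 X19.081 Y75.583
M3 S262
G1 X90.977 Y75.583 F3134
G1 X90.977 Y22.090
G1 X19.081 Y22.090
G1 X19.081 Y75.583
M5
G0 X63.658 Y80.475
M3 S831
G1 X78.043 Y82.930 F1340
G1 X96.035 Y77.822
G1 X114.361 Y68.727
G1 X129.745 Y59.219
G1 X138.914 Y52.872
M5
G0 X43.841 Y53.401
M3 S831
G1 X30.104 Y58.824 F1340
G1 X41.669 Y68.009
G1 X43.841 Y53.401
M5
G0 X0.000 Y0.000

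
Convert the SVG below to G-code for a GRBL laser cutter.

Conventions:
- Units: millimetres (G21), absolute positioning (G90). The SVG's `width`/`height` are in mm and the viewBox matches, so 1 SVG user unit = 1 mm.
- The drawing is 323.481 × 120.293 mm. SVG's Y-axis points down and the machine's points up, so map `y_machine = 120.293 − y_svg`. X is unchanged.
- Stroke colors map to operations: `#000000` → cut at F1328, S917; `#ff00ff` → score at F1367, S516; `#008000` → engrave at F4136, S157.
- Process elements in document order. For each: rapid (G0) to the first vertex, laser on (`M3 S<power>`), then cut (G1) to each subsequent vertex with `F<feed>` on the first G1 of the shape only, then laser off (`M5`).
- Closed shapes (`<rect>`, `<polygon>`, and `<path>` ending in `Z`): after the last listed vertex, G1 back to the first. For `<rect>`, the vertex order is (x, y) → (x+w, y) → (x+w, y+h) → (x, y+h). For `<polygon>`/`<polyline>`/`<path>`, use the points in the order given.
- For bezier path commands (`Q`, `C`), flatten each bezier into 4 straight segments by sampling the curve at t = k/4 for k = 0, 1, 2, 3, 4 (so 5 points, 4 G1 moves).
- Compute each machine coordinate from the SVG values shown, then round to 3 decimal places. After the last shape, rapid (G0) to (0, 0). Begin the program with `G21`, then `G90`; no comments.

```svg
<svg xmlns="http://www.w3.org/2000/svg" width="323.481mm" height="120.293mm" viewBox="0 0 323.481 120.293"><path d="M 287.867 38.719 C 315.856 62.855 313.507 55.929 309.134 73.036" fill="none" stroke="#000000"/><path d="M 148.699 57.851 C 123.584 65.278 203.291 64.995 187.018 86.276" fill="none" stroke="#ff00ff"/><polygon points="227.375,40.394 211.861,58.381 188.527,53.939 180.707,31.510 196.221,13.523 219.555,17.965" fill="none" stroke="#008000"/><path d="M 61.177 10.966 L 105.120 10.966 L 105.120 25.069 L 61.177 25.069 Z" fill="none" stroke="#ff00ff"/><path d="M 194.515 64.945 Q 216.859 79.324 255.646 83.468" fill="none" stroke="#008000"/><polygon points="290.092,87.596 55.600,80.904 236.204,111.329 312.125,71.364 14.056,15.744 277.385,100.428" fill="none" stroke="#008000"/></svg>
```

Since the viewBox matches the mm dimensions, user units are millimetres directly. The only transform is the Y-flip y_m = 120.293 − y_svg.

Shape 1 is a cubic bezier drawn with `<path>`. Its stroke #000000 means cut at S917, F1328. After flipping Y the toolpath is (287.867,81.574) → (303.613,68.435) → (310.636,61.780) → (311.592,56.442) → (309.134,47.257).

Shape 2 is a cubic bezier drawn with `<path>`. Its stroke #ff00ff means score at S516, F1367. After flipping Y the toolpath is (148.699,62.442) → (146.379,57.860) → (164.543,53.425) → (184.364,46.392) → (187.018,34.017).

Shape 3 is a regular polygon drawn with `<polygon>`. Its stroke #008000 means engrave at S157, F4136. After flipping Y the toolpath is (227.375,79.899) → (211.861,61.912) → (188.527,66.354) → (180.707,88.783) → (196.221,106.770) → (219.555,102.328) → (227.375,79.899), returning to the start.

Shape 4 is a rectangle drawn with `<path>`. Its stroke #ff00ff means score at S516, F1367. After flipping Y the toolpath is (61.177,109.327) → (105.120,109.327) → (105.120,95.224) → (61.177,95.224) → (61.177,109.327), returning to the start.

Shape 5 is a quadratic bezier drawn with `<path>`. Its stroke #008000 means engrave at S157, F4136. After flipping Y the toolpath is (194.515,55.348) → (206.715,48.798) → (220.970,43.528) → (237.280,39.537) → (255.646,36.825).

Shape 6 is a closed polygon drawn with `<polygon>`. Its stroke #008000 means engrave at S157, F4136. After flipping Y the toolpath is (290.092,32.697) → (55.600,39.389) → (236.204,8.964) → (312.125,48.929) → (14.056,104.549) → (277.385,19.865) → (290.092,32.697), returning to the start.

G21
G90
G0 X287.867 Y81.574
M3 S917
G1 X303.613 Y68.435 F1328
G1 X310.636 Y61.780
G1 X311.592 Y56.442
G1 X309.134 Y47.257
M5
G0 X148.699 Y62.442
M3 S516
G1 X146.379 Y57.860 F1367
G1 X164.543 Y53.425
G1 X184.364 Y46.392
G1 X187.018 Y34.017
M5
G0 X227.375 Y79.899
M3 S157
G1 X211.861 Y61.912 F4136
G1 X188.527 Y66.354
G1 X180.707 Y88.783
G1 X196.221 Y106.770
G1 X219.555 Y102.328
G1 X227.375 Y79.899
M5
G0 X61.177 Y109.327
M3 S516
G1 X105.120 Y109.327 F1367
G1 X105.120 Y95.224
G1 X61.177 Y95.224
G1 X61.177 Y109.327
M5
G0 X194.515 Y55.348
M3 S157
G1 X206.715 Y48.798 F4136
G1 X220.970 Y43.528
G1 X237.280 Y39.537
G1 X255.646 Y36.825
M5
G0 X290.092 Y32.697
M3 S157
G1 X55.600 Y39.389 F4136
G1 X236.204 Y8.964
G1 X312.125 Y48.929
G1 X14.056 Y104.549
G1 X277.385 Y19.865
G1 X290.092 Y32.697
M5
G0 X0.000 Y0.000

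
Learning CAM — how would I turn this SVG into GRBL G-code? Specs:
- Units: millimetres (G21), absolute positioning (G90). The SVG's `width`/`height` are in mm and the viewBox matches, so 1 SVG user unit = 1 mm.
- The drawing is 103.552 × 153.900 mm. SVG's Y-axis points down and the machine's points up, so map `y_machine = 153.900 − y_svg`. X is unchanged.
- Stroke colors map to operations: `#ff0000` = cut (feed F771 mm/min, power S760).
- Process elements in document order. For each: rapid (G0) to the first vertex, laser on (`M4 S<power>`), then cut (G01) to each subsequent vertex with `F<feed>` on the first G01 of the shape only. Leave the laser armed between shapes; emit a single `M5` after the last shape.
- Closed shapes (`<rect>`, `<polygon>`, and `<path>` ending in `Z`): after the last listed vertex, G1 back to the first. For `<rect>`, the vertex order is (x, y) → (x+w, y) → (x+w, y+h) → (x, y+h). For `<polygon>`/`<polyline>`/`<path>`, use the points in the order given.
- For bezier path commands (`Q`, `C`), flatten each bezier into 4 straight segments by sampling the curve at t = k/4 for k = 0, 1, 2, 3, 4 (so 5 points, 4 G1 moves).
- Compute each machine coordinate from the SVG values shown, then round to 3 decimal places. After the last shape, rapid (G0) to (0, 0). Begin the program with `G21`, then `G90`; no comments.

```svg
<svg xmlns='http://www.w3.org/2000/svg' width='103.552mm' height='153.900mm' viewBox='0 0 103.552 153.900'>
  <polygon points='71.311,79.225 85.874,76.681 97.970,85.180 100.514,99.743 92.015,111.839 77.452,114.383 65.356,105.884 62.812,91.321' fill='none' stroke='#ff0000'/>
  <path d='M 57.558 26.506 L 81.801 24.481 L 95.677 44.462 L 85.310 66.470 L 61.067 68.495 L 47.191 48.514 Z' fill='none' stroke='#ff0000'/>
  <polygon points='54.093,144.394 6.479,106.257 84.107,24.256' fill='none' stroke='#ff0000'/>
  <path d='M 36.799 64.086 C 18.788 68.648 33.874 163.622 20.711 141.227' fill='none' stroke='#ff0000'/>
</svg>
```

viewBox `0 0 103.552 153.900` with mm width/height → 1 unit = 1 mm. Flip: y_m = 153.900 − y_svg.

**Shape 1** — `<polygon>` regular polygon, stroke `#ff0000` → cut (S760, F771). Machine vertices: (71.311,74.675) → (85.874,77.219) → (97.970,68.720) → (100.514,54.157) → (92.015,42.061) → (77.452,39.517) → (65.356,48.016) → (62.812,62.579) → (71.311,74.675). Closed: final G1 returns to the first vertex.

**Shape 2** — `<path>` regular polygon, stroke `#ff0000` → cut (S760, F771). Machine vertices: (57.558,127.394) → (81.801,129.419) → (95.677,109.438) → (85.310,87.430) → (61.067,85.405) → (47.191,105.386) → (57.558,127.394). Closed: final G1 returns to the first vertex.

**Shape 3** — `<polygon>` closed polygon, stroke `#ff0000` → cut (S760, F771). Machine vertices: (54.093,9.506) → (6.479,47.643) → (84.107,129.644) → (54.093,9.506). Closed: final G1 returns to the first vertex.

**Shape 4** — `<path>` cubic bezier, stroke `#ff0000` → cut (S760, F771). Control points (SVG): P0=(36.799,64.086), P1=(18.788,68.648), P2=(33.874,163.622), P3=(20.711,141.227); sampled at t=k/4. Machine vertices: (36.799,89.814) → (28.538,72.687) → (26.937,41.135) → (26.245,14.637) → (20.711,12.673). Open path.

G21
G90
G0 X71.311 Y74.675
M4 S760
G01 X85.874 Y77.219 F771
G01 X97.970 Y68.720
G01 X100.514 Y54.157
G01 X92.015 Y42.061
G01 X77.452 Y39.517
G01 X65.356 Y48.016
G01 X62.812 Y62.579
G01 X71.311 Y74.675
G0 X57.558 Y127.394
M4 S760
G01 X81.801 Y129.419 F771
G01 X95.677 Y109.438
G01 X85.310 Y87.430
G01 X61.067 Y85.405
G01 X47.191 Y105.386
G01 X57.558 Y127.394
G0 X54.093 Y9.506
M4 S760
G01 X6.479 Y47.643 F771
G01 X84.107 Y129.644
G01 X54.093 Y9.506
G0 X36.799 Y89.814
M4 S760
G01 X28.538 Y72.687 F771
G01 X26.937 Y41.135
G01 X26.245 Y14.637
G01 X20.711 Y12.673
M5
G0 X0.000 Y0.000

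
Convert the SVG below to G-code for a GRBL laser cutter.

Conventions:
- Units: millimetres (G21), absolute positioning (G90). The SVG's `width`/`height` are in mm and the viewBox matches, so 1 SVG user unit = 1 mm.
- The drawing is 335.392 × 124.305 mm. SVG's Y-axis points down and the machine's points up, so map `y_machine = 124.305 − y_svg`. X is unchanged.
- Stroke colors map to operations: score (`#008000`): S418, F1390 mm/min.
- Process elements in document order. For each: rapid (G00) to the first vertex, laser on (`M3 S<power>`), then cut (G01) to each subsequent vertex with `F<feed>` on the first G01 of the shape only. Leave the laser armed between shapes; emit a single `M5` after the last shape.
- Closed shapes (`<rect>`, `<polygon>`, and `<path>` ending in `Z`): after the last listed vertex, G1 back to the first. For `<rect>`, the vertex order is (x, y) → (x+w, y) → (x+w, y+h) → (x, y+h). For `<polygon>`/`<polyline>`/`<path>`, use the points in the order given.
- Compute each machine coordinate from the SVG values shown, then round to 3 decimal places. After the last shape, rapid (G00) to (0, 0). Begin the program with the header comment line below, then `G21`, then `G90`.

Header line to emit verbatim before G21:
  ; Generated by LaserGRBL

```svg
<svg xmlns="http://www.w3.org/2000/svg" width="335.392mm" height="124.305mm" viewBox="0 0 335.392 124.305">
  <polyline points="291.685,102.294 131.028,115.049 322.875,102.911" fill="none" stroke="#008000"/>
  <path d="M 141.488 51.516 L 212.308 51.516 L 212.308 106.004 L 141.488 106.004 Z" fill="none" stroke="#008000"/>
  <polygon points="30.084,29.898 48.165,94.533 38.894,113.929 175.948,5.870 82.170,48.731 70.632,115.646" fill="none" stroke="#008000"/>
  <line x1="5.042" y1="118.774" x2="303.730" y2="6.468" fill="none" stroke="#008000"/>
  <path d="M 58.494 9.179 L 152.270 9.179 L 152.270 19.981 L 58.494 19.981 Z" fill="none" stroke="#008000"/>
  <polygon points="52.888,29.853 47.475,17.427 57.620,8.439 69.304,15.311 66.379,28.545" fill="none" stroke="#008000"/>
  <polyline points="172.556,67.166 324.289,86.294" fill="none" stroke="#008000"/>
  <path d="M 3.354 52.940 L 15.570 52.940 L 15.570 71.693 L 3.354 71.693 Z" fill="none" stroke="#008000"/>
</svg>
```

1 u = 1 mm; y_m = 124.305 − y.

[1] `<polyline>` open polyline, #008000→score S418 F1390: (291.685,22.011) → (131.028,9.256) → (322.875,21.394)

[2] `<path>` rectangle, #008000→score S418 F1390: (141.488,72.789) → (212.308,72.789) → (212.308,18.301) → (141.488,18.301) → (141.488,72.789) (closed)

[3] `<polygon>` closed polygon, #008000→score S418 F1390: (30.084,94.407) → (48.165,29.772) → (38.894,10.376) → (175.948,118.435) → (82.170,75.574) → (70.632,8.659) → (30.084,94.407) (closed)

[4] `<line>` line segment, #008000→score S418 F1390: (5.042,5.531) → (303.730,117.837)

[5] `<path>` rectangle, #008000→score S418 F1390: (58.494,115.126) → (152.270,115.126) → (152.270,104.324) → (58.494,104.324) → (58.494,115.126) (closed)

[6] `<polygon>` regular polygon, #008000→score S418 F1390: (52.888,94.452) → (47.475,106.878) → (57.620,115.866) → (69.304,108.994) → (66.379,95.760) → (52.888,94.452) (closed)

[7] `<polyline>` line segment, #008000→score S418 F1390: (172.556,57.139) → (324.289,38.011)

[8] `<path>` rectangle, #008000→score S418 F1390: (3.354,71.365) → (15.570,71.365) → (15.570,52.612) → (3.354,52.612) → (3.354,71.365) (closed)

; Generated by LaserGRBL
G21
G90
G00 X291.685 Y22.011
M3 S418
G01 X131.028 Y9.256 F1390
G01 X322.875 Y21.394
G00 X141.488 Y72.789
M3 S418
G01 X212.308 Y72.789 F1390
G01 X212.308 Y18.301
G01 X141.488 Y18.301
G01 X141.488 Y72.789
G00 X30.084 Y94.407
M3 S418
G01 X48.165 Y29.772 F1390
G01 X38.894 Y10.376
G01 X175.948 Y118.435
G01 X82.170 Y75.574
G01 X70.632 Y8.659
G01 X30.084 Y94.407
G00 X5.042 Y5.531
M3 S418
G01 X303.730 Y117.837 F1390
G00 X58.494 Y115.126
M3 S418
G01 X152.270 Y115.126 F1390
G01 X152.270 Y104.324
G01 X58.494 Y104.324
G01 X58.494 Y115.126
G00 X52.888 Y94.452
M3 S418
G01 X47.475 Y106.878 F1390
G01 X57.620 Y115.866
G01 X69.304 Y108.994
G01 X66.379 Y95.760
G01 X52.888 Y94.452
G00 X172.556 Y57.139
M3 S418
G01 X324.289 Y38.011 F1390
G00 X3.354 Y71.365
M3 S418
G01 X15.570 Y71.365 F1390
G01 X15.570 Y52.612
G01 X3.354 Y52.612
G01 X3.354 Y71.365
M5
G00 X0.000 Y0.000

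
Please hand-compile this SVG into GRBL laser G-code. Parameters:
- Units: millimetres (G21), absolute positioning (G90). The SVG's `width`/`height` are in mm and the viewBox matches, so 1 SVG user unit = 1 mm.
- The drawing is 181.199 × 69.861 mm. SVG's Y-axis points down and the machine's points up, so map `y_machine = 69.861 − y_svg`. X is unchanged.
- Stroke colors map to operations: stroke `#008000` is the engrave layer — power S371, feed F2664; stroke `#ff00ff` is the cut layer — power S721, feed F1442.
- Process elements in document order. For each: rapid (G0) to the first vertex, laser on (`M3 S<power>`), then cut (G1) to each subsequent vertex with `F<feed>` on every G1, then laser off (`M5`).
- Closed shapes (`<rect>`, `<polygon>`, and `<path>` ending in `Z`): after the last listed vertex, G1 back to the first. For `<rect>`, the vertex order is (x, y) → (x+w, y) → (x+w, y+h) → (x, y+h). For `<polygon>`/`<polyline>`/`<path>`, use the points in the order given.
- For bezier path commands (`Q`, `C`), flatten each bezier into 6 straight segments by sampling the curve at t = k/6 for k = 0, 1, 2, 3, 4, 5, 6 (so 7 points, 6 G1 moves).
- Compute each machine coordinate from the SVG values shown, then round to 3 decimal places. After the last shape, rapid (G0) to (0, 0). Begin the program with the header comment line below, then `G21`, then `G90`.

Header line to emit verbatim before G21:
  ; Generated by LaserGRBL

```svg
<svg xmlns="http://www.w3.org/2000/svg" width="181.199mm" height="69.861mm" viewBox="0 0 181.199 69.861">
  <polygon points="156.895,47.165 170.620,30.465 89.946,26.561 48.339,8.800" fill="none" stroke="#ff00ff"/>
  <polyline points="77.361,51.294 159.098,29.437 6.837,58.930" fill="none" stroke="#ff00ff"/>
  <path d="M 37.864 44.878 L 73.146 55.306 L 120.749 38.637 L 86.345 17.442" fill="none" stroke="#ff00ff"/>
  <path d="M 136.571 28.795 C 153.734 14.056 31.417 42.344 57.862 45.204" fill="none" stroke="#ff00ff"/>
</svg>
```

; Generated by LaserGRBL
G21
G90
G0 X156.895 Y22.696
M3 S721
G1 X170.620 Y39.396 F1442
G1 X89.946 Y43.300 F1442
G1 X48.339 Y61.061 F1442
G1 X156.895 Y22.696 F1442
M5
G0 X77.361 Y18.567
M3 S721
G1 X159.098 Y40.424 F1442
G1 X6.837 Y10.931 F1442
M5
G0 X37.864 Y24.983
M3 S721
G1 X73.146 Y14.555 F1442
G1 X120.749 Y31.224 F1442
G1 X86.345 Y52.419 F1442
M5
G0 X136.571 Y41.066
M3 S721
G1 X134.864 Y45.167 F1442
G1 X117.916 Y43.998 F1442
G1 X93.736 Y39.461 F1442
G1 X70.329 Y33.458 F1442
G1 X55.702 Y27.889 F1442
G1 X57.862 Y24.657 F1442
M5
G0 X0.000 Y0.000

Since the viewBox matches the mm dimensions, user units are millimetres directly. The only transform is the Y-flip y_m = 69.861 − y_svg.

Shape 1 is a closed polygon drawn with `<polygon>`. Its stroke #ff00ff means cut at S721, F1442. After flipping Y the toolpath is (156.895,22.696) → (170.620,39.396) → (89.946,43.300) → (48.339,61.061) → (156.895,22.696), returning to the start.

Shape 2 is a open polyline drawn with `<polyline>`. Its stroke #ff00ff means cut at S721, F1442. After flipping Y the toolpath is (77.361,18.567) → (159.098,40.424) → (6.837,10.931).

Shape 3 is a open polyline drawn with `<path>`. Its stroke #ff00ff means cut at S721, F1442. After flipping Y the toolpath is (37.864,24.983) → (73.146,14.555) → (120.749,31.224) → (86.345,52.419).

Shape 4 is a cubic bezier drawn with `<path>`. Its stroke #ff00ff means cut at S721, F1442. After flipping Y the toolpath is (136.571,41.066) → (134.864,45.167) → (117.916,43.998) → (93.736,39.461) → (70.329,33.458) → (55.702,27.889) → (57.862,24.657).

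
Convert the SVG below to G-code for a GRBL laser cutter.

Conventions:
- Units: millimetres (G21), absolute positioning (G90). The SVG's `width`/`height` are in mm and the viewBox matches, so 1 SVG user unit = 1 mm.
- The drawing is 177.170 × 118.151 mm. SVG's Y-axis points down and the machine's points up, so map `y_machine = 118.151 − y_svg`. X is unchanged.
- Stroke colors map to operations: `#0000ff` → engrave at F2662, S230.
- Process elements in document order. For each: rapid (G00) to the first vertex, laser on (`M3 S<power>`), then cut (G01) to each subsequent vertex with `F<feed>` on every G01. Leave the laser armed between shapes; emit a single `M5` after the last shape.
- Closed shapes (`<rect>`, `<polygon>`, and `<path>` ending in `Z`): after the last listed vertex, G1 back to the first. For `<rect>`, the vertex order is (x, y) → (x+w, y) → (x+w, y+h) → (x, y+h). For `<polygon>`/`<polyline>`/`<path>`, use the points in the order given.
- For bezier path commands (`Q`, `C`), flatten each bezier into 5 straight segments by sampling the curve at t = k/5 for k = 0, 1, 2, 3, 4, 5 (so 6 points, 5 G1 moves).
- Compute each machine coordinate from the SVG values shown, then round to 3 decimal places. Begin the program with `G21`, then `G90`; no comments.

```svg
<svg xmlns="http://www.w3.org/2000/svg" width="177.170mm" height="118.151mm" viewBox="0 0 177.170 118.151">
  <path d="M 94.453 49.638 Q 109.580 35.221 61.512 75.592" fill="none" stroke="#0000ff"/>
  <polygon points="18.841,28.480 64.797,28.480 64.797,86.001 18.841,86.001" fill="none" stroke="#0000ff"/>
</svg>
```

G21
G90
G00 X94.453 Y68.513
M3 S230
G01 X97.976 Y72.088 F2662
G01 X96.443 Y71.281 F2662
G01 X89.855 Y66.090 F2662
G01 X78.211 Y56.516 F2662
G01 X61.512 Y42.559 F2662
G00 X18.841 Y89.671
M3 S230
G01 X64.797 Y89.671 F2662
G01 X64.797 Y32.150 F2662
G01 X18.841 Y32.150 F2662
G01 X18.841 Y89.671 F2662
M5

viewBox `0 0 177.170 118.151` with mm width/height → 1 unit = 1 mm. Flip: y_m = 118.151 − y_svg.

**Shape 1** — `<path>` quadratic bezier, stroke `#0000ff` → engrave (S230, F2662). Control points (SVG): P0=(94.453,49.638), P1=(109.580,35.221), P2=(61.512,75.592); sampled at t=k/5. Machine vertices: (94.453,68.513) → (97.976,72.088) → (96.443,71.281) → (89.855,66.090) → (78.211,56.516) → (61.512,42.559). Open path.

**Shape 2** — `<polygon>` rectangle, stroke `#0000ff` → engrave (S230, F2662). Machine vertices: (18.841,89.671) → (64.797,89.671) → (64.797,32.150) → (18.841,32.150) → (18.841,89.671). Closed: final G1 returns to the first vertex.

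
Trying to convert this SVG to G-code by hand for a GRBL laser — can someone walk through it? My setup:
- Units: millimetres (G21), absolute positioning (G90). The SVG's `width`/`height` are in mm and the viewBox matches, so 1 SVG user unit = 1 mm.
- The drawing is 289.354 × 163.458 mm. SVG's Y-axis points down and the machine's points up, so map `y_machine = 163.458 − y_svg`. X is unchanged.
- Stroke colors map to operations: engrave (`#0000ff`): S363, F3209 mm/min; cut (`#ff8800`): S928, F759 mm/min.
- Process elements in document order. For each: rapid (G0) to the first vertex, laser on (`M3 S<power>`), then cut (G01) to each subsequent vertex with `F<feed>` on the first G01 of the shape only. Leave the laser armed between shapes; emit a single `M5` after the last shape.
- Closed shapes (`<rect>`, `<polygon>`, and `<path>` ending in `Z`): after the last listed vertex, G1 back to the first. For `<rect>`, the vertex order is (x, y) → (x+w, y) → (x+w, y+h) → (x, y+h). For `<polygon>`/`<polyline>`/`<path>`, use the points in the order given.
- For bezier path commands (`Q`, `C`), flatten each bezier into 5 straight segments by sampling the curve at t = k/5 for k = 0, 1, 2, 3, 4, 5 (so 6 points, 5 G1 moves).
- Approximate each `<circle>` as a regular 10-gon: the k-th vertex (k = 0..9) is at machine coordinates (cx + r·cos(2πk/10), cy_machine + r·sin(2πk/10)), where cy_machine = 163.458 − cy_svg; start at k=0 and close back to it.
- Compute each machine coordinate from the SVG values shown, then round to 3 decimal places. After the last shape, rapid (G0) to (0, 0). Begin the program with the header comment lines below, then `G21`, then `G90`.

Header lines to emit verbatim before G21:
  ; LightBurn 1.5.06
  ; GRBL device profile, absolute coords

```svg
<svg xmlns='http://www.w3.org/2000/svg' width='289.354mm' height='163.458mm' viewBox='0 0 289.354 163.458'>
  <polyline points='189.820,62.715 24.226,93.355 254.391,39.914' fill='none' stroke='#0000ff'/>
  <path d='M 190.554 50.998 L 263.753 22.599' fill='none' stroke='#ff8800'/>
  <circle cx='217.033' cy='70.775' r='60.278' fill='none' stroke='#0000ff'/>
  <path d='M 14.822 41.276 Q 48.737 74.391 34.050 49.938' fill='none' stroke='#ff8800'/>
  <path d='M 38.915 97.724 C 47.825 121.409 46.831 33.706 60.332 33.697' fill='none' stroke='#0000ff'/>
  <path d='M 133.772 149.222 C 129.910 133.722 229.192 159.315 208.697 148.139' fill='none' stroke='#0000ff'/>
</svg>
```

; LightBurn 1.5.06
; GRBL device profile, absolute coords
G21
G90
G0 X189.820 Y100.743
M3 S363
G01 X24.226 Y70.103 F3209
G01 X254.391 Y123.544
G0 X190.554 Y112.460
M3 S928
G01 X263.753 Y140.859 F759
G0 X277.311 Y92.683
M3 S363
G01 X265.799 Y128.114 F3209
G01 X235.660 Y150.011
G01 X198.406 Y150.011
G01 X168.267 Y128.114
G01 X156.755 Y92.683
G01 X168.267 Y57.252
G01 X198.406 Y35.355
G01 X235.660 Y35.355
G01 X265.799 Y57.252
G01 X277.311 Y92.683
G0 X14.822 Y122.182
M3 S928
G01 X26.444 Y111.239 F759
G01 X34.178 Y104.901
G01 X38.023 Y103.168
G01 X37.981 Y106.042
G01 X34.050 Y113.520
G0 X38.915 Y65.734
M3 S363
G01 X43.268 Y63.297 F3209
G01 X46.415 Y78.037
G01 X49.527 Y100.398
G01 X53.776 Y120.825
G01 X60.332 Y129.761
G0 X133.772 Y14.236
M3 S363
G01 X142.049 Y19.228 F3209
G01 X164.380 Y18.095
G01 X190.065 Y14.574
G01 X208.404 Y12.403
G01 X208.697 Y15.319
M5
G0 X0.000 Y0.000

1 u = 1 mm; y_m = 163.458 − y.

[1] `<polyline>` open polyline, #0000ff→engrave S363 F3209: (189.820,100.743) → (24.226,70.103) → (254.391,123.544)

[2] `<path>` line segment, #ff8800→cut S928 F759: (190.554,112.460) → (263.753,140.859)

[3] `<circle>` circle, #0000ff→engrave S363 F3209: (277.311,92.683) → (265.799,128.114) → (235.660,150.011) → (198.406,150.011) → (168.267,128.114) → (156.755,92.683) → (168.267,57.252) → (198.406,35.355) → (235.660,35.355) → (265.799,57.252) → (277.311,92.683) (closed)

[4] `<path>` quadratic bezier, #ff8800→cut S928 F759: (14.822,122.182) → (26.444,111.239) → (34.178,104.901) → (38.023,103.168) → (37.981,106.042) → (34.050,113.520)

[5] `<path>` cubic bezier, #0000ff→engrave S363 F3209: (38.915,65.734) → (43.268,63.297) → (46.415,78.037) → (49.527,100.398) → (53.776,120.825) → (60.332,129.761)

[6] `<path>` cubic bezier, #0000ff→engrave S363 F3209: (133.772,14.236) → (142.049,19.228) → (164.380,18.095) → (190.065,14.574) → (208.404,12.403) → (208.697,15.319)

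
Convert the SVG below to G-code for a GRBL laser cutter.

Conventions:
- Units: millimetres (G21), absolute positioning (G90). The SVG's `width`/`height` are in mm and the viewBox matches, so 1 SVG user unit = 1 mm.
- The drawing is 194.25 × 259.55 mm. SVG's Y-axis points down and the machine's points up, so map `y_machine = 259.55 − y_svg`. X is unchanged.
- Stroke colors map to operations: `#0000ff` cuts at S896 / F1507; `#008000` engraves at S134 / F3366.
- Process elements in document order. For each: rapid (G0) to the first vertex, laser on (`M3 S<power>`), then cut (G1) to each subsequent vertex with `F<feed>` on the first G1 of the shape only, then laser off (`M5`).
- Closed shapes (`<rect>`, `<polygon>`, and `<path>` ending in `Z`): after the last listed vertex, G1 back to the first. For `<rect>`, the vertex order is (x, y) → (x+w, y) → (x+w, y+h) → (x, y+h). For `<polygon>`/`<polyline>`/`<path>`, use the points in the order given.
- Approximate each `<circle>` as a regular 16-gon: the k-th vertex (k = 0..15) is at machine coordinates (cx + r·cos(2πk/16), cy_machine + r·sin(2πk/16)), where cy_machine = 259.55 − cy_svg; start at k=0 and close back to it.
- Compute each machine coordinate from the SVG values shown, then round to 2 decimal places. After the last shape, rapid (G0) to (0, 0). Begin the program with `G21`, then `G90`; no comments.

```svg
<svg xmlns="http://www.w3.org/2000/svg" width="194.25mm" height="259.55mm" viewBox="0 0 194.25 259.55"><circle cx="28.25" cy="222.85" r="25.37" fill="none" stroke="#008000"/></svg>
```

viewBox `0 0 194.25 259.55` with mm width/height → 1 unit = 1 mm. Flip: y_m = 259.55 − y_svg.

**Shape 1** — `<circle>` circle, stroke `#008000` → engrave (S134, F3366). Machine vertices: (53.62,36.70) → (51.69,46.41) → (46.19,54.64) → (37.96,60.14) → (28.25,62.07) → (18.54,60.14) → (10.31,54.64) → (4.81,46.41) → (2.88,36.70) → (4.81,26.99) → (10.31,18.76) → (18.54,13.26) → (28.25,11.33) → (37.96,13.26) → (46.19,18.76) → (51.69,26.99) → (53.62,36.70). Closed: final G1 returns to the first vertex.

G21
G90
G0 X53.62 Y36.70
M3 S134
G1 X51.69 Y46.41 F3366
G1 X46.19 Y54.64
G1 X37.96 Y60.14
G1 X28.25 Y62.07
G1 X18.54 Y60.14
G1 X10.31 Y54.64
G1 X4.81 Y46.41
G1 X2.88 Y36.70
G1 X4.81 Y26.99
G1 X10.31 Y18.76
G1 X18.54 Y13.26
G1 X28.25 Y11.33
G1 X37.96 Y13.26
G1 X46.19 Y18.76
G1 X51.69 Y26.99
G1 X53.62 Y36.70
M5
G0 X0.00 Y0.00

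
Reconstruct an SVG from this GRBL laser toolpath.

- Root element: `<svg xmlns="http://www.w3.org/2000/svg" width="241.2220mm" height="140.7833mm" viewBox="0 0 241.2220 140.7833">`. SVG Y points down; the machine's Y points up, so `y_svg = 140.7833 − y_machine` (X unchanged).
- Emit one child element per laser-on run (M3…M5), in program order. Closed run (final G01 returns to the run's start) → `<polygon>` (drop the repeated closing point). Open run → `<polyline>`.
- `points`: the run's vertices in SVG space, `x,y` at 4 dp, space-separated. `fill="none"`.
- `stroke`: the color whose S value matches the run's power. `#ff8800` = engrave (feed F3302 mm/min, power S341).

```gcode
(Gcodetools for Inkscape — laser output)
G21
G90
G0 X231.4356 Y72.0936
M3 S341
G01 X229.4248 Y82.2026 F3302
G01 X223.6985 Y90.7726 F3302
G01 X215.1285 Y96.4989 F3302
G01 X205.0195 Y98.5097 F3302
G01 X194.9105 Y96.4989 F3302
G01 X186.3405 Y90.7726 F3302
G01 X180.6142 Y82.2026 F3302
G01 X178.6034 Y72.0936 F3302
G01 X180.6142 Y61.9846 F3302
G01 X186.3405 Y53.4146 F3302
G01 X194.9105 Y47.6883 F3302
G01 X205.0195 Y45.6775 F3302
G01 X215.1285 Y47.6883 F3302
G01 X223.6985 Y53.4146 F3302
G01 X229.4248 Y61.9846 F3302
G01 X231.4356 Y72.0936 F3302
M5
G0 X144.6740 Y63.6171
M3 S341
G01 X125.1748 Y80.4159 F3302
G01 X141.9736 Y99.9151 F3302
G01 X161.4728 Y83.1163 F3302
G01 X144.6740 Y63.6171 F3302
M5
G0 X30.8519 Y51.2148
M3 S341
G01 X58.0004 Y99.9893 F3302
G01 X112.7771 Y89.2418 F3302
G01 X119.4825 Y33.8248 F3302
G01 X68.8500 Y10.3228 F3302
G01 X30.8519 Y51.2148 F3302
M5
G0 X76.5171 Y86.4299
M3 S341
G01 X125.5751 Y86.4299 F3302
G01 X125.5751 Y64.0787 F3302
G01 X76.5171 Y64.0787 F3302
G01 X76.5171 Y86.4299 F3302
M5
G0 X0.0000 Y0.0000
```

Each laser-on run becomes one SVG element. Flip Y back into SVG space with y_svg = 140.7833 − y_machine. Every run uses S341, so all elements get stroke `#ff8800` (engrave).

Run 1: The run returns to its start, so emit a `<polygon>` with points (Y-flipped): 231.4356,68.6897 229.4248,58.5807 223.6985,50.0107 215.1285,44.2844 205.0195,42.2736 194.9105,44.2844 186.3405,50.0107 180.6142,58.5807 178.6034,68.6897 180.6142,78.7987 186.3405,87.3687 194.9105,93.0950 205.0195,95.1058 215.1285,93.0950 223.6985,87.3687 229.4248,78.7987.

Run 2: The run returns to its start, so emit a `<polygon>` with points (Y-flipped): 144.6740,77.1662 125.1748,60.3674 141.9736,40.8682 161.4728,57.6670.

Run 3: The run returns to its start, so emit a `<polygon>` with points (Y-flipped): 30.8519,89.5685 58.0004,40.7940 112.7771,51.5415 119.4825,106.9585 68.8500,130.4605.

Run 4: The run returns to its start, so emit a `<polygon>` with points (Y-flipped): 76.5171,54.3534 125.5751,54.3534 125.5751,76.7046 76.5171,76.7046.

<svg xmlns="http://www.w3.org/2000/svg" width="241.2220mm" height="140.7833mm" viewBox="0 0 241.2220 140.7833">
  <polygon points="231.4356,68.6897 229.4248,58.5807 223.6985,50.0107 215.1285,44.2844 205.0195,42.2736 194.9105,44.2844 186.3405,50.0107 180.6142,58.5807 178.6034,68.6897 180.6142,78.7987 186.3405,87.3687 194.9105,93.0950 205.0195,95.1058 215.1285,93.0950 223.6985,87.3687 229.4248,78.7987" fill="none" stroke="#ff8800"/>
  <polygon points="144.6740,77.1662 125.1748,60.3674 141.9736,40.8682 161.4728,57.6670" fill="none" stroke="#ff8800"/>
  <polygon points="30.8519,89.5685 58.0004,40.7940 112.7771,51.5415 119.4825,106.9585 68.8500,130.4605" fill="none" stroke="#ff8800"/>
  <polygon points="76.5171,54.3534 125.5751,54.3534 125.5751,76.7046 76.5171,76.7046" fill="none" stroke="#ff8800"/>
</svg>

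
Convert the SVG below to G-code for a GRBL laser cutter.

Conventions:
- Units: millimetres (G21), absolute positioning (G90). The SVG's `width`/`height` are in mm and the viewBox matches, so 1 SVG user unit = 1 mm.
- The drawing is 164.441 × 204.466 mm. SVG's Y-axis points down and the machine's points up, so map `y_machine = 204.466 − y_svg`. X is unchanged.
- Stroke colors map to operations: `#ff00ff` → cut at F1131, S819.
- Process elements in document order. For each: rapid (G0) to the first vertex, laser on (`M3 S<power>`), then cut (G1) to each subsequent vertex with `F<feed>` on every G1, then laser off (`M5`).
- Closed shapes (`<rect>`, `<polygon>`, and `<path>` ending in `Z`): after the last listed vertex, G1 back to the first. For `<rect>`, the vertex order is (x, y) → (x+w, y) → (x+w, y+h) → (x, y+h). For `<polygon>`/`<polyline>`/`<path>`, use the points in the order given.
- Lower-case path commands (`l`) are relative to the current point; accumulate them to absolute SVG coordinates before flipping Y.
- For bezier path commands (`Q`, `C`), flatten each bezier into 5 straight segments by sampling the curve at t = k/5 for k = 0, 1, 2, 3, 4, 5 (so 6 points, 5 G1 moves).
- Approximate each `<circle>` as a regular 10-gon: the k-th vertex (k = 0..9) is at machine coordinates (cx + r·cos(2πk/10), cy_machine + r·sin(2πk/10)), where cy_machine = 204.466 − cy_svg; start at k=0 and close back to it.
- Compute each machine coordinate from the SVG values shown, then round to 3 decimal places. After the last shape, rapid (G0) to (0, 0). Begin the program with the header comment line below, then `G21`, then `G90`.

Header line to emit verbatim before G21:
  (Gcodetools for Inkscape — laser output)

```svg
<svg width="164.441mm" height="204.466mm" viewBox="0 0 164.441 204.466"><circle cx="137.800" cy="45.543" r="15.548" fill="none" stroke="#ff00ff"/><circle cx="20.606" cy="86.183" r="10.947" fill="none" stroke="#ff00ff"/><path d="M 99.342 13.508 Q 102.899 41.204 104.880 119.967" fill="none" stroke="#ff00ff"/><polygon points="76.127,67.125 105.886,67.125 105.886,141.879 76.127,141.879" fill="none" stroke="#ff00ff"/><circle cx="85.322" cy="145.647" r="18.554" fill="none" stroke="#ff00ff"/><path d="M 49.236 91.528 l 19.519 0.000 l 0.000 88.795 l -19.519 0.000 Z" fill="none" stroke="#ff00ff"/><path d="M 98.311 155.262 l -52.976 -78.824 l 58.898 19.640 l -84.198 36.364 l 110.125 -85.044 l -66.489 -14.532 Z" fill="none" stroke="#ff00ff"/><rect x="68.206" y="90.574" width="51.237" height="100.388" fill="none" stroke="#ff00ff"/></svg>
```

Since the viewBox matches the mm dimensions, user units are millimetres directly. The only transform is the Y-flip y_m = 204.466 − y_svg.

Shape 1 is a circle drawn with `<circle>`. Its stroke #ff00ff means cut at S819, F1131. After flipping Y the toolpath is (153.348,158.923) → (150.379,168.062) → (142.605,173.710) → (132.995,173.710) → (125.221,168.062) → (122.252,158.923) → (125.221,149.784) → (132.995,144.136) → (142.605,144.136) → (150.379,149.784) → (153.348,158.923), returning to the start.

Shape 2 is a circle drawn with `<circle>`. Its stroke #ff00ff means cut at S819, F1131. After flipping Y the toolpath is (31.553,118.283) → (29.462,124.717) → (23.989,128.694) → (17.223,128.694) → (11.750,124.717) → (9.659,118.283) → (11.750,111.849) → (17.223,107.872) → (23.989,107.872) → (29.462,111.849) → (31.553,118.283), returning to the start.

Shape 3 is a quadratic bezier drawn with `<path>`. Its stroke #ff00ff means cut at S819, F1131. After flipping Y the toolpath is (99.342,190.958) → (100.702,177.837) → (101.935,160.630) → (103.043,139.339) → (104.025,113.962) → (104.880,84.499).

Shape 4 is a rectangle drawn with `<polygon>`. Its stroke #ff00ff means cut at S819, F1131. After flipping Y the toolpath is (76.127,137.341) → (105.886,137.341) → (105.886,62.587) → (76.127,62.587) → (76.127,137.341), returning to the start.

Shape 5 is a circle drawn with `<circle>`. Its stroke #ff00ff means cut at S819, F1131. After flipping Y the toolpath is (103.876,58.819) → (100.333,69.725) → (91.056,76.465) → (79.588,76.465) → (70.311,69.725) → (66.768,58.819) → (70.311,47.913) → (79.588,41.173) → (91.056,41.173) → (100.333,47.913) → (103.876,58.819), returning to the start.

Shape 6 is a rectangle drawn with `<path>`. Its stroke #ff00ff means cut at S819, F1131. After flipping Y the toolpath is (49.236,112.938) → (68.755,112.938) → (68.755,24.143) → (49.236,24.143) → (49.236,112.938), returning to the start.

Shape 7 is a closed polygon drawn with `<path>`. Its stroke #ff00ff means cut at S819, F1131. After flipping Y the toolpath is (98.311,49.204) → (45.335,128.028) → (104.233,108.388) → (20.035,72.024) → (130.160,157.068) → (63.671,171.600) → (98.311,49.204), returning to the start.

Shape 8 is a rectangle drawn with `<rect>`. Its stroke #ff00ff means cut at S819, F1131. After flipping Y the toolpath is (68.206,113.892) → (119.443,113.892) → (119.443,13.504) → (68.206,13.504) → (68.206,113.892), returning to the start.

(Gcodetools for Inkscape — laser output)
G21
G90
G0 X153.348 Y158.923
M3 S819
G1 X150.379 Y168.062 F1131
G1 X142.605 Y173.710 F1131
G1 X132.995 Y173.710 F1131
G1 X125.221 Y168.062 F1131
G1 X122.252 Y158.923 F1131
G1 X125.221 Y149.784 F1131
G1 X132.995 Y144.136 F1131
G1 X142.605 Y144.136 F1131
G1 X150.379 Y149.784 F1131
G1 X153.348 Y158.923 F1131
M5
G0 X31.553 Y118.283
M3 S819
G1 X29.462 Y124.717 F1131
G1 X23.989 Y128.694 F1131
G1 X17.223 Y128.694 F1131
G1 X11.750 Y124.717 F1131
G1 X9.659 Y118.283 F1131
G1 X11.750 Y111.849 F1131
G1 X17.223 Y107.872 F1131
G1 X23.989 Y107.872 F1131
G1 X29.462 Y111.849 F1131
G1 X31.553 Y118.283 F1131
M5
G0 X99.342 Y190.958
M3 S819
G1 X100.702 Y177.837 F1131
G1 X101.935 Y160.630 F1131
G1 X103.043 Y139.339 F1131
G1 X104.025 Y113.962 F1131
G1 X104.880 Y84.499 F1131
M5
G0 X76.127 Y137.341
M3 S819
G1 X105.886 Y137.341 F1131
G1 X105.886 Y62.587 F1131
G1 X76.127 Y62.587 F1131
G1 X76.127 Y137.341 F1131
M5
G0 X103.876 Y58.819
M3 S819
G1 X100.333 Y69.725 F1131
G1 X91.056 Y76.465 F1131
G1 X79.588 Y76.465 F1131
G1 X70.311 Y69.725 F1131
G1 X66.768 Y58.819 F1131
G1 X70.311 Y47.913 F1131
G1 X79.588 Y41.173 F1131
G1 X91.056 Y41.173 F1131
G1 X100.333 Y47.913 F1131
G1 X103.876 Y58.819 F1131
M5
G0 X49.236 Y112.938
M3 S819
G1 X68.755 Y112.938 F1131
G1 X68.755 Y24.143 F1131
G1 X49.236 Y24.143 F1131
G1 X49.236 Y112.938 F1131
M5
G0 X98.311 Y49.204
M3 S819
G1 X45.335 Y128.028 F1131
G1 X104.233 Y108.388 F1131
G1 X20.035 Y72.024 F1131
G1 X130.160 Y157.068 F1131
G1 X63.671 Y171.600 F1131
G1 X98.311 Y49.204 F1131
M5
G0 X68.206 Y113.892
M3 S819
G1 X119.443 Y113.892 F1131
G1 X119.443 Y13.504 F1131
G1 X68.206 Y13.504 F1131
G1 X68.206 Y113.892 F1131
M5
G0 X0.000 Y0.000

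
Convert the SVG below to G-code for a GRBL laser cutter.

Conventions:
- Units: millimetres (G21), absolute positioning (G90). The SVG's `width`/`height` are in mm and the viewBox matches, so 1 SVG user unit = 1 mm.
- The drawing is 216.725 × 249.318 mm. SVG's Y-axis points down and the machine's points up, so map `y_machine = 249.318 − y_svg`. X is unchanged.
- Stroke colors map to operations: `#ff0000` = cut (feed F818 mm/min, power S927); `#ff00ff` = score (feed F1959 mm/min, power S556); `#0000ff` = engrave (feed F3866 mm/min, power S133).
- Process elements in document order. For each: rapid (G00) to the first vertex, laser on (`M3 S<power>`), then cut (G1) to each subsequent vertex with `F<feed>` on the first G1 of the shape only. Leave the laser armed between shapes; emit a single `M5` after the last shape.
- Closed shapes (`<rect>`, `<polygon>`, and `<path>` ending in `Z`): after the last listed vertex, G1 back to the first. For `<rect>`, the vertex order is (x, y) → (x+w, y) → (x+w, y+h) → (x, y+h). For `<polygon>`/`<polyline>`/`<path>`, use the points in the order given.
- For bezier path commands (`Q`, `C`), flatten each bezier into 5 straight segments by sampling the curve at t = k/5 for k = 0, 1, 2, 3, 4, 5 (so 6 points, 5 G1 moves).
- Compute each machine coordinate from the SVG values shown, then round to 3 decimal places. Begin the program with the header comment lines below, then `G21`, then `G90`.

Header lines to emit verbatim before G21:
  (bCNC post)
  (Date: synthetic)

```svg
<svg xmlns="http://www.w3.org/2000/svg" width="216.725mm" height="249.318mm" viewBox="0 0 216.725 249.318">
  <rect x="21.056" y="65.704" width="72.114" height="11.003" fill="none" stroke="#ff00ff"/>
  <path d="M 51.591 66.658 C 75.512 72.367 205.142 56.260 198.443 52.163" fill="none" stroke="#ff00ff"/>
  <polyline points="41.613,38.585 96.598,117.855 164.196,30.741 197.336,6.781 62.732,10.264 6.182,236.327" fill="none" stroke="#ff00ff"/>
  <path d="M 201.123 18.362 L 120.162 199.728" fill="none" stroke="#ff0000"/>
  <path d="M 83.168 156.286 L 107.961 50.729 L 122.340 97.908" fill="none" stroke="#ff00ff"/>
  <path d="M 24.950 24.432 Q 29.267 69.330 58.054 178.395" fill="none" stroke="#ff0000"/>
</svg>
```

viewBox `0 0 216.725 249.318` with mm width/height → 1 unit = 1 mm. Flip: y_m = 249.318 − y_svg.

**Shape 1** — `<rect>` rectangle, stroke `#ff00ff` → score (S556, F1959). Machine vertices: (21.056,183.614) → (93.170,183.614) → (93.170,172.611) → (21.056,172.611) → (21.056,183.614). Closed: final G1 returns to the first vertex.

**Shape 2** — `<path>` cubic bezier, stroke `#ff00ff` → score (S556, F1959). Control points (SVG): P0=(51.591,66.658), P1=(75.512,72.367), P2=(205.142,56.260), P3=(198.443,52.163); sampled at t=k/5. Machine vertices: (51.591,182.660) → (76.692,181.582) → (115.546,184.116) → (156.534,188.639) → (188.039,193.526) → (198.443,197.155). Open path.

**Shape 3** — `<polyline>` open polyline, stroke `#ff00ff` → score (S556, F1959). Machine vertices: (41.613,210.733) → (96.598,131.463) → (164.196,218.577) → (197.336,242.537) → (62.732,239.054) → (6.182,12.991). Open path.

**Shape 4** — `<path>` line segment, stroke `#ff0000` → cut (S927, F818). Machine vertices: (201.123,230.956) → (120.162,49.590). Open path.

**Shape 5** — `<path>` open polyline, stroke `#ff00ff` → score (S556, F1959). Machine vertices: (83.168,93.032) → (107.961,198.589) → (122.340,151.410). Open path.

**Shape 6** — `<path>` quadratic bezier, stroke `#ff0000` → cut (S927, F818). Control points (SVG): P0=(24.950,24.432), P1=(29.267,69.330), P2=(58.054,178.395); sampled at t=k/5. Machine vertices: (24.950,224.886) → (27.656,204.360) → (32.319,178.701) → (38.940,147.908) → (47.518,111.982) → (58.054,70.923). Open path.

(bCNC post)
(Date: synthetic)
G21
G90
G00 X21.056 Y183.614
M3 S556
G1 X93.170 Y183.614 F1959
G1 X93.170 Y172.611
G1 X21.056 Y172.611
G1 X21.056 Y183.614
G00 X51.591 Y182.660
M3 S556
G1 X76.692 Y181.582 F1959
G1 X115.546 Y184.116
G1 X156.534 Y188.639
G1 X188.039 Y193.526
G1 X198.443 Y197.155
G00 X41.613 Y210.733
M3 S556
G1 X96.598 Y131.463 F1959
G1 X164.196 Y218.577
G1 X197.336 Y242.537
G1 X62.732 Y239.054
G1 X6.182 Y12.991
G00 X201.123 Y230.956
M3 S927
G1 X120.162 Y49.590 F818
G00 X83.168 Y93.032
M3 S556
G1 X107.961 Y198.589 F1959
G1 X122.340 Y151.410
G00 X24.950 Y224.886
M3 S927
G1 X27.656 Y204.360 F818
G1 X32.319 Y178.701
G1 X38.940 Y147.908
G1 X47.518 Y111.982
G1 X58.054 Y70.923
M5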